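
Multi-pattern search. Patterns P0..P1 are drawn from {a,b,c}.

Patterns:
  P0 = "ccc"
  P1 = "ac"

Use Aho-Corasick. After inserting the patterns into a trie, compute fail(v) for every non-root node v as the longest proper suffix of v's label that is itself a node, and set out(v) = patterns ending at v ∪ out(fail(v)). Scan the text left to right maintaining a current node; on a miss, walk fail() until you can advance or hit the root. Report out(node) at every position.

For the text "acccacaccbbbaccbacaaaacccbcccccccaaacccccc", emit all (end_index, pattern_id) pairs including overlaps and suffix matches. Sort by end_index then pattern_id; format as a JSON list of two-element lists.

Construct AC machine:
Trie nodes:
  n0 'ε': a→4 c→1
  n1 'c': c→2
  n2 'cc': c→3
  n3 'ccc': ·  [P0 ends]
  n4 'a': c→5
  n5 'ac': ·  [P1 ends]

Failure links (BFS by depth):
  fail(1) 'c': from fail(0)=0 chase 'c': 0 ⇒ 0;  out=∅∪out(0)=∅
  fail(4) 'a': from fail(0)=0 chase 'a': 0 ⇒ 0;  out=∅∪out(0)=∅
  fail(2) 'cc': from fail(1)=0 chase 'c': 0 ⇒ 1;  out=∅∪out(1)=∅
  fail(5) 'ac': from fail(4)=0 chase 'c': 0 ⇒ 1;  out={1}∪out(1)={1}
  fail(3) 'ccc': from fail(2)=1 chase 'c': 1 ⇒ 2;  out={0}∪out(2)={0}

Run:
[0] read 'a'  n0⇒n4
[1] read 'c'  n4⇒n5  → match P1@[0:1]
[2] read 'c'  n5⇒n2 (fail-walked)
[3] read 'c'  n2⇒n3  → match P0@[1:3]
[4] read 'a'  n3⇒n4 (fail-walked)
[5] read 'c'  n4⇒n5  → match P1@[4:5]
[6] read 'a'  n5⇒n4 (fail-walked)
[7] read 'c'  n4⇒n5  → match P1@[6:7]
[8] read 'c'  n5⇒n2 (fail-walked)
[9] read 'b'  n2⇒n0 (fail-walked)
[10] read 'b'  n0⇒n0
[11] read 'b'  n0⇒n0
[12] read 'a'  n0⇒n4
[13] read 'c'  n4⇒n5  → match P1@[12:13]
[14] read 'c'  n5⇒n2 (fail-walked)
[15] read 'b'  n2⇒n0 (fail-walked)
[16] read 'a'  n0⇒n4
[17] read 'c'  n4⇒n5  → match P1@[16:17]
[18] read 'a'  n5⇒n4 (fail-walked)
[19] read 'a'  n4⇒n4 (fail-walked)
[20] read 'a'  n4⇒n4 (fail-walked)
[21] read 'a'  n4⇒n4 (fail-walked)
[22] read 'c'  n4⇒n5  → match P1@[21:22]
[23] read 'c'  n5⇒n2 (fail-walked)
[24] read 'c'  n2⇒n3  → match P0@[22:24]
[25] read 'b'  n3⇒n0 (fail-walked)
[26] read 'c'  n0⇒n1
[27] read 'c'  n1⇒n2
[28] read 'c'  n2⇒n3  → match P0@[26:28]
[29] read 'c'  n3⇒n3 (fail-walked)  → match P0@[27:29]
[30] read 'c'  n3⇒n3 (fail-walked)  → match P0@[28:30]
[31] read 'c'  n3⇒n3 (fail-walked)  → match P0@[29:31]
[32] read 'c'  n3⇒n3 (fail-walked)  → match P0@[30:32]
[33] read 'a'  n3⇒n4 (fail-walked)
[34] read 'a'  n4⇒n4 (fail-walked)
[35] read 'a'  n4⇒n4 (fail-walked)
[36] read 'c'  n4⇒n5  → match P1@[35:36]
[37] read 'c'  n5⇒n2 (fail-walked)
[38] read 'c'  n2⇒n3  → match P0@[36:38]
[39] read 'c'  n3⇒n3 (fail-walked)  → match P0@[37:39]
[40] read 'c'  n3⇒n3 (fail-walked)  → match P0@[38:40]
[41] read 'c'  n3⇒n3 (fail-walked)  → match P0@[39:41]

Matches: [[1,1],[3,0],[5,1],[7,1],[13,1],[17,1],[22,1],[24,0],[28,0],[29,0],[30,0],[31,0],[32,0],[36,1],[38,0],[39,0],[40,0],[41,0]]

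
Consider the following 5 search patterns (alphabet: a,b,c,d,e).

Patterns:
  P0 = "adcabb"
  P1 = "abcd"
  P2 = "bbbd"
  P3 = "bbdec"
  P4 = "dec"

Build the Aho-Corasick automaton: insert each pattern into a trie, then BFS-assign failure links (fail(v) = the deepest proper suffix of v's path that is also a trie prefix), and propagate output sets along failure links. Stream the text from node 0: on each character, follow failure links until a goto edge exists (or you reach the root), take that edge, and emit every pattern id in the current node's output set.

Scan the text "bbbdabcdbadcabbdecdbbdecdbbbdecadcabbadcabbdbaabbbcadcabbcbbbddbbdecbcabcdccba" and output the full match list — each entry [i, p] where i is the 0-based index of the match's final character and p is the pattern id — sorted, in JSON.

Build:
Trie nodes:
  n0 'ε': a→1 b→10 d→17
  n1 'a': b→7 d→2
  n2 'ad': c→3
  n3 'adc': a→4
  n4 'adca': b→5
  n5 'adcab': b→6
  n6 'adcabb': ·  [P0 ends]
  n7 'ab': c→8
  n8 'abc': d→9
  n9 'abcd': ·  [P1 ends]
  n10 'b': b→11
  n11 'bb': b→12 d→14
  n12 'bbb': d→13
  n13 'bbbd': ·  [P2 ends]
  n14 'bbd': e→15
  n15 'bbde': c→16
  n16 'bbdec': ·  [P3 ends]
  n17 'd': e→18
  n18 'de': c→19
  n19 'dec': ·  [P4 ends]

Failure links (BFS by depth):
  n1('a'): parent n0 fail=0; on 'a' 0 → fail=0;  out ∅∪∅=∅
  n10('b'): parent n0 fail=0; on 'b' 0 → fail=0;  out ∅∪∅=∅
  n17('d'): parent n0 fail=0; on 'd' 0 → fail=0;  out ∅∪∅=∅
  n2('ad'): parent n1 fail=0; on 'd' 0 → fail=17;  out ∅∪∅=∅
  n7('ab'): parent n1 fail=0; on 'b' 0 → fail=10;  out ∅∪∅=∅
  n11('bb'): parent n10 fail=0; on 'b' 0 → fail=10;  out ∅∪∅=∅
  n18('de'): parent n17 fail=0; on 'e' 0 → fail=0;  out ∅∪∅=∅
  n3('adc'): parent n2 fail=17; on 'c' 17→0 → fail=0;  out ∅∪∅=∅
  n8('abc'): parent n7 fail=10; on 'c' 10→0 → fail=0;  out ∅∪∅=∅
  n12('bbb'): parent n11 fail=10; on 'b' 10 → fail=11;  out ∅∪∅=∅
  n14('bbd'): parent n11 fail=10; on 'd' 10→0 → fail=17;  out ∅∪∅=∅
  n19('dec'): parent n18 fail=0; on 'c' 0 → fail=0;  out {4}∪∅={4}
  n4('adca'): parent n3 fail=0; on 'a' 0 → fail=1;  out ∅∪∅=∅
  n9('abcd'): parent n8 fail=0; on 'd' 0 → fail=17;  out {1}∪∅={1}
  n13('bbbd'): parent n12 fail=11; on 'd' 11 → fail=14;  out {2}∪∅={2}
  n15('bbde'): parent n14 fail=17; on 'e' 17 → fail=18;  out ∅∪∅=∅
  n5('adcab'): parent n4 fail=1; on 'b' 1 → fail=7;  out ∅∪∅=∅
  n16('bbdec'): parent n15 fail=18; on 'c' 18 → fail=19;  out {3}∪{4}={3,4}
  n6('adcabb'): parent n5 fail=7; on 'b' 7→10 → fail=11;  out {0}∪∅={0}

Scan:
pos 0 'b': at 10
pos 1 'b': at 11
pos 2 'b': at 12
pos 3 'd': at 13  ** P2@[0:3]
pos 4 'a': at 1 (fail-walked)
pos 5 'b': at 7
pos 6 'c': at 8
pos 7 'd': at 9  ** P1@[4:7]
pos 8 'b': at 10 (fail-walked)
pos 9 'a': at 1 (fail-walked)
pos 10 'd': at 2
pos 11 'c': at 3
pos 12 'a': at 4
pos 13 'b': at 5
pos 14 'b': at 6  ** P0@[9:14]
pos 15 'd': at 14 (fail-walked)
pos 16 'e': at 15
pos 17 'c': at 16  ** P3@[13:17],P4@[15:17]
pos 18 'd': at 17 (fail-walked)
pos 19 'b': at 10 (fail-walked)
pos 20 'b': at 11
pos 21 'd': at 14
pos 22 'e': at 15
pos 23 'c': at 16  ** P3@[19:23],P4@[21:23]
pos 24 'd': at 17 (fail-walked)
pos 25 'b': at 10 (fail-walked)
pos 26 'b': at 11
pos 27 'b': at 12
pos 28 'd': at 13  ** P2@[25:28]
pos 29 'e': at 15 (fail-walked)
pos 30 'c': at 16  ** P3@[26:30],P4@[28:30]
pos 31 'a': at 1 (fail-walked)
pos 32 'd': at 2
pos 33 'c': at 3
pos 34 'a': at 4
pos 35 'b': at 5
pos 36 'b': at 6  ** P0@[31:36]
pos 37 'a': at 1 (fail-walked)
pos 38 'd': at 2
pos 39 'c': at 3
pos 40 'a': at 4
pos 41 'b': at 5
pos 42 'b': at 6  ** P0@[37:42]
pos 43 'd': at 14 (fail-walked)
pos 44 'b': at 10 (fail-walked)
pos 45 'a': at 1 (fail-walked)
pos 46 'a': at 1 (fail-walked)
pos 47 'b': at 7
pos 48 'b': at 11 (fail-walked)
pos 49 'b': at 12
pos 50 'c': at 0 (fail-walked)
pos 51 'a': at 1
pos 52 'd': at 2
pos 53 'c': at 3
pos 54 'a': at 4
pos 55 'b': at 5
pos 56 'b': at 6  ** P0@[51:56]
pos 57 'c': at 0 (fail-walked)
pos 58 'b': at 10
pos 59 'b': at 11
pos 60 'b': at 12
pos 61 'd': at 13  ** P2@[58:61]
pos 62 'd': at 17 (fail-walked)
pos 63 'b': at 10 (fail-walked)
pos 64 'b': at 11
pos 65 'd': at 14
pos 66 'e': at 15
pos 67 'c': at 16  ** P3@[63:67],P4@[65:67]
pos 68 'b': at 10 (fail-walked)
pos 69 'c': at 0 (fail-walked)
pos 70 'a': at 1
pos 71 'b': at 7
pos 72 'c': at 8
pos 73 'd': at 9  ** P1@[70:73]
pos 74 'c': at 0 (fail-walked)
pos 75 'c': at 0
pos 76 'b': at 10
pos 77 'a': at 1 (fail-walked)

Result: [[3,2],[7,1],[14,0],[17,3],[17,4],[23,3],[23,4],[28,2],[30,3],[30,4],[36,0],[42,0],[56,0],[61,2],[67,3],[67,4],[73,1]]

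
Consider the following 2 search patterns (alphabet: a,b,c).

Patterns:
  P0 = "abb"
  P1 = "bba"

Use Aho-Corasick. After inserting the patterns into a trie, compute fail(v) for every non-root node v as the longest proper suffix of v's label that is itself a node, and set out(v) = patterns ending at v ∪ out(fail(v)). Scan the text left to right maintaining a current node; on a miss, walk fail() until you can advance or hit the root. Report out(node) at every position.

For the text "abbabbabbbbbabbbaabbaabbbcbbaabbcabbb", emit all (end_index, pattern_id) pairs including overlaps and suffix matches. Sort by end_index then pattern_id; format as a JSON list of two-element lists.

Build:
Trie (insert patterns):
  0='ε' goto a→1 b→4
  1='a' goto b→2
  2='ab' goto b→3
  3='abb' goto ·  ←P0
  4='b' goto b→5
  5='bb' goto a→6
  6='bba' goto ·  ←P1

BFS fail/out derivation:
  n1('a'): parent n0 fail=0; on 'a' 0 → fail=0;  out ∅∪∅=∅
  n4('b'): parent n0 fail=0; on 'b' 0 → fail=0;  out ∅∪∅=∅
  n2('ab'): parent n1 fail=0; on 'b' 0 → fail=4;  out ∅∪∅=∅
  n5('bb'): parent n4 fail=0; on 'b' 0 → fail=4;  out ∅∪∅=∅
  n3('abb'): parent n2 fail=4; on 'b' 4 → fail=5;  out {0}∪∅={0}
  n6('bba'): parent n5 fail=4; on 'a' 4→0 → fail=1;  out {1}∪∅={1}

Scan:
[0] read 'a'  n0⇒n1
[1] read 'b'  n1⇒n2
[2] read 'b'  n2⇒n3  ** P0@[0:2]
[3] read 'a'  n3⇒n6 ·f  ** P1@[1:3]
[4] read 'b'  n6⇒n2 ·f
[5] read 'b'  n2⇒n3  ** P0@[3:5]
[6] read 'a'  n3⇒n6 ·f  ** P1@[4:6]
[7] read 'b'  n6⇒n2 ·f
[8] read 'b'  n2⇒n3  ** P0@[6:8]
[9] read 'b'  n3⇒n5 ·f
[10] read 'b'  n5⇒n5 ·f
[11] read 'b'  n5⇒n5 ·f
[12] read 'a'  n5⇒n6  ** P1@[10:12]
[13] read 'b'  n6⇒n2 ·f
[14] read 'b'  n2⇒n3  ** P0@[12:14]
[15] read 'b'  n3⇒n5 ·f
[16] read 'a'  n5⇒n6  ** P1@[14:16]
[17] read 'a'  n6⇒n1 ·f
[18] read 'b'  n1⇒n2
[19] read 'b'  n2⇒n3  ** P0@[17:19]
[20] read 'a'  n3⇒n6 ·f  ** P1@[18:20]
[21] read 'a'  n6⇒n1 ·f
[22] read 'b'  n1⇒n2
[23] read 'b'  n2⇒n3  ** P0@[21:23]
[24] read 'b'  n3⇒n5 ·f
[25] read 'c'  n5⇒n0 ·f
[26] read 'b'  n0⇒n4
[27] read 'b'  n4⇒n5
[28] read 'a'  n5⇒n6  ** P1@[26:28]
[29] read 'a'  n6⇒n1 ·f
[30] read 'b'  n1⇒n2
[31] read 'b'  n2⇒n3  ** P0@[29:31]
[32] read 'c'  n3⇒n0 ·f
[33] read 'a'  n0⇒n1
[34] read 'b'  n1⇒n2
[35] read 'b'  n2⇒n3  ** P0@[33:35]
[36] read 'b'  n3⇒n5 ·f

Result: [[2,0],[3,1],[5,0],[6,1],[8,0],[12,1],[14,0],[16,1],[19,0],[20,1],[23,0],[28,1],[31,0],[35,0]]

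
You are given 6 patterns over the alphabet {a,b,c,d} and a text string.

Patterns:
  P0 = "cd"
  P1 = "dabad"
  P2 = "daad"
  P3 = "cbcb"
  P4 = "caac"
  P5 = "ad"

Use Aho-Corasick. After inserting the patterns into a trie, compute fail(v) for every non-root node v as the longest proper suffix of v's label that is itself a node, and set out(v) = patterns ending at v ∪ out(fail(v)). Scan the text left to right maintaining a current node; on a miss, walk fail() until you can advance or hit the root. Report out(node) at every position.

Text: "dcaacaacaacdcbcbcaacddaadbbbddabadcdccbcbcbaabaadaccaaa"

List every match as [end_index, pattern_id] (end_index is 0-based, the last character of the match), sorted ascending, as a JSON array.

Build:
Trie nodes:
  0='ε' goto a→16 c→1 d→3
  1='c' goto a→13 b→10 d→2
  2='cd' goto ·  ←P0
  3='d' goto a→4
  4='da' goto a→8 b→5
  5='dab' goto a→6
  6='daba' goto d→7
  7='dabad' goto ·  ←P1
  8='daa' goto d→9
  9='daad' goto ·  ←P2
  10='cb' goto c→11
  11='cbc' goto b→12
  12='cbcb' goto ·  ←P3
  13='ca' goto a→14
  14='caa' goto c→15
  15='caac' goto ·  ←P4
  16='a' goto d→17
  17='ad' goto ·  ←P5

BFS fail/out derivation:
  n1('c'): parent n0 fail=0; on 'c' 0 → fail=0;  out ∅∪∅=∅
  n3('d'): parent n0 fail=0; on 'd' 0 → fail=0;  out ∅∪∅=∅
  n16('a'): parent n0 fail=0; on 'a' 0 → fail=0;  out ∅∪∅=∅
  n2('cd'): parent n1 fail=0; on 'd' 0 → fail=3;  out {0}∪∅={0}
  n4('da'): parent n3 fail=0; on 'a' 0 → fail=16;  out ∅∪∅=∅
  n10('cb'): parent n1 fail=0; on 'b' 0 → fail=0;  out ∅∪∅=∅
  n13('ca'): parent n1 fail=0; on 'a' 0 → fail=16;  out ∅∪∅=∅
  n17('ad'): parent n16 fail=0; on 'd' 0 → fail=3;  out {5}∪∅={5}
  n5('dab'): parent n4 fail=16; on 'b' 16→0 → fail=0;  out ∅∪∅=∅
  n8('daa'): parent n4 fail=16; on 'a' 16→0 → fail=16;  out ∅∪∅=∅
  n11('cbc'): parent n10 fail=0; on 'c' 0 → fail=1;  out ∅∪∅=∅
  n14('caa'): parent n13 fail=16; on 'a' 16→0 → fail=16;  out ∅∪∅=∅
  n6('daba'): parent n5 fail=0; on 'a' 0 → fail=16;  out ∅∪∅=∅
  n9('daad'): parent n8 fail=16; on 'd' 16 → fail=17;  out {2}∪{5}={2,5}
  n12('cbcb'): parent n11 fail=1; on 'b' 1 → fail=10;  out {3}∪∅={3}
  n15('caac'): parent n14 fail=16; on 'c' 16→0 → fail=1;  out {4}∪∅={4}
  n7('dabad'): parent n6 fail=16; on 'd' 16 → fail=17;  out {1}∪{5}={1,5}

Run:
[0] read 'd'  n0⇒n3
[1] read 'c'  n3⇒n1 ·f
[2] read 'a'  n1⇒n13
[3] read 'a'  n13⇒n14
[4] read 'c'  n14⇒n15  ** P4@[1:4]
[5] read 'a'  n15⇒n13 ·f
[6] read 'a'  n13⇒n14
[7] read 'c'  n14⇒n15  ** P4@[4:7]
[8] read 'a'  n15⇒n13 ·f
[9] read 'a'  n13⇒n14
[10] read 'c'  n14⇒n15  ** P4@[7:10]
[11] read 'd'  n15⇒n2 ·f  ** P0@[10:11]
[12] read 'c'  n2⇒n1 ·f
[13] read 'b'  n1⇒n10
[14] read 'c'  n10⇒n11
[15] read 'b'  n11⇒n12  ** P3@[12:15]
[16] read 'c'  n12⇒n11 ·f
[17] read 'a'  n11⇒n13 ·f
[18] read 'a'  n13⇒n14
[19] read 'c'  n14⇒n15  ** P4@[16:19]
[20] read 'd'  n15⇒n2 ·f  ** P0@[19:20]
[21] read 'd'  n2⇒n3 ·f
[22] read 'a'  n3⇒n4
[23] read 'a'  n4⇒n8
[24] read 'd'  n8⇒n9  ** P2@[21:24],P5@[23:24]
[25] read 'b'  n9⇒n0 ·f
[26] read 'b'  n0⇒n0
[27] read 'b'  n0⇒n0
[28] read 'd'  n0⇒n3
[29] read 'd'  n3⇒n3 ·f
[30] read 'a'  n3⇒n4
[31] read 'b'  n4⇒n5
[32] read 'a'  n5⇒n6
[33] read 'd'  n6⇒n7  ** P1@[29:33],P5@[32:33]
[34] read 'c'  n7⇒n1 ·f
[35] read 'd'  n1⇒n2  ** P0@[34:35]
[36] read 'c'  n2⇒n1 ·f
[37] read 'c'  n1⇒n1 ·f
[38] read 'b'  n1⇒n10
[39] read 'c'  n10⇒n11
[40] read 'b'  n11⇒n12  ** P3@[37:40]
[41] read 'c'  n12⇒n11 ·f
[42] read 'b'  n11⇒n12  ** P3@[39:42]
[43] read 'a'  n12⇒n16 ·f
[44] read 'a'  n16⇒n16 ·f
[45] read 'b'  n16⇒n0 ·f
[46] read 'a'  n0⇒n16
[47] read 'a'  n16⇒n16 ·f
[48] read 'd'  n16⇒n17  ** P5@[47:48]
[49] read 'a'  n17⇒n4 ·f
[50] read 'c'  n4⇒n1 ·f
[51] read 'c'  n1⇒n1 ·f
[52] read 'a'  n1⇒n13
[53] read 'a'  n13⇒n14
[54] read 'a'  n14⇒n16 ·f

Result: [[4,4],[7,4],[10,4],[11,0],[15,3],[19,4],[20,0],[24,2],[24,5],[33,1],[33,5],[35,0],[40,3],[42,3],[48,5]]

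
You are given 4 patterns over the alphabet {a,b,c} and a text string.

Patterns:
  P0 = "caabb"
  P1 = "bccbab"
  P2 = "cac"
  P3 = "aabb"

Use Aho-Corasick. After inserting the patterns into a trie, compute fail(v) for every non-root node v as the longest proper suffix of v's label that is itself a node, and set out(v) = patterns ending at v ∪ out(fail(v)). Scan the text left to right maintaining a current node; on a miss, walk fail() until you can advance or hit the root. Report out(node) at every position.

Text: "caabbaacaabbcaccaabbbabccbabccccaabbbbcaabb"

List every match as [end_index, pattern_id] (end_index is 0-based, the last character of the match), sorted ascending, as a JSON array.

Construct AC machine:
Trie (insert patterns):
  n0 'ε': a→13 b→6 c→1
  n1 'c': a→2
  n2 'ca': a→3 c→12
  n3 'caa': b→4
  n4 'caab': b→5
  n5 'caabb': ·  ←P0
  n6 'b': c→7
  n7 'bc': c→8
  n8 'bcc': b→9
  n9 'bccb': a→10
  n10 'bccba': b→11
  n11 'bccbab': ·  ←P1
  n12 'cac': ·  ←P2
  n13 'a': a→14
  n14 'aa': b→15
  n15 'aab': b→16
  n16 'aabb': ·  ←P3

Failure links (BFS by depth):
  fail(1) 'c': from fail(0)=0 chase 'c': 0 ⇒ 0;  out=∅∪out(0)=∅
  fail(6) 'b': from fail(0)=0 chase 'b': 0 ⇒ 0;  out=∅∪out(0)=∅
  fail(13) 'a': from fail(0)=0 chase 'a': 0 ⇒ 0;  out=∅∪out(0)=∅
  fail(2) 'ca': from fail(1)=0 chase 'a': 0 ⇒ 13;  out=∅∪out(13)=∅
  fail(7) 'bc': from fail(6)=0 chase 'c': 0 ⇒ 1;  out=∅∪out(1)=∅
  fail(14) 'aa': from fail(13)=0 chase 'a': 0 ⇒ 13;  out=∅∪out(13)=∅
  fail(3) 'caa': from fail(2)=13 chase 'a': 13 ⇒ 14;  out=∅∪out(14)=∅
  fail(8) 'bcc': from fail(7)=1 chase 'c': 1→0 ⇒ 1;  out=∅∪out(1)=∅
  fail(12) 'cac': from fail(2)=13 chase 'c': 13→0 ⇒ 1;  out={2}∪out(1)={2}
  fail(15) 'aab': from fail(14)=13 chase 'b': 13→0 ⇒ 6;  out=∅∪out(6)=∅
  fail(4) 'caab': from fail(3)=14 chase 'b': 14 ⇒ 15;  out=∅∪out(15)=∅
  fail(9) 'bccb': from fail(8)=1 chase 'b': 1→0 ⇒ 6;  out=∅∪out(6)=∅
  fail(16) 'aabb': from fail(15)=6 chase 'b': 6→0 ⇒ 6;  out={3}∪out(6)={3}
  fail(5) 'caabb': from fail(4)=15 chase 'b': 15 ⇒ 16;  out={0}∪out(16)={0,3}
  fail(10) 'bccba': from fail(9)=6 chase 'a': 6→0 ⇒ 13;  out=∅∪out(13)=∅
  fail(11) 'bccbab': from fail(10)=13 chase 'b': 13→0 ⇒ 6;  out={1}∪out(6)={1}

Text stream:
pos 0 'c': at 1
pos 1 'a': at 2
pos 2 'a': at 3
pos 3 'b': at 4
pos 4 'b': at 5  ** P0@[0:4],P3@[1:4]
pos 5 'a': at 13 ·f
pos 6 'a': at 14
pos 7 'c': at 1 ·f
pos 8 'a': at 2
pos 9 'a': at 3
pos 10 'b': at 4
pos 11 'b': at 5  ** P0@[7:11],P3@[8:11]
pos 12 'c': at 7 ·f
pos 13 'a': at 2 ·f
pos 14 'c': at 12  ** P2@[12:14]
pos 15 'c': at 1 ·f
pos 16 'a': at 2
pos 17 'a': at 3
pos 18 'b': at 4
pos 19 'b': at 5  ** P0@[15:19],P3@[16:19]
pos 20 'b': at 6 ·f
pos 21 'a': at 13 ·f
pos 22 'b': at 6 ·f
pos 23 'c': at 7
pos 24 'c': at 8
pos 25 'b': at 9
pos 26 'a': at 10
pos 27 'b': at 11  ** P1@[22:27]
pos 28 'c': at 7 ·f
pos 29 'c': at 8
pos 30 'c': at 1 ·f
pos 31 'c': at 1 ·f
pos 32 'a': at 2
pos 33 'a': at 3
pos 34 'b': at 4
pos 35 'b': at 5  ** P0@[31:35],P3@[32:35]
pos 36 'b': at 6 ·f
pos 37 'b': at 6 ·f
pos 38 'c': at 7
pos 39 'a': at 2 ·f
pos 40 'a': at 3
pos 41 'b': at 4
pos 42 'b': at 5  ** P0@[38:42],P3@[39:42]

Result: [[4,0],[4,3],[11,0],[11,3],[14,2],[19,0],[19,3],[27,1],[35,0],[35,3],[42,0],[42,3]]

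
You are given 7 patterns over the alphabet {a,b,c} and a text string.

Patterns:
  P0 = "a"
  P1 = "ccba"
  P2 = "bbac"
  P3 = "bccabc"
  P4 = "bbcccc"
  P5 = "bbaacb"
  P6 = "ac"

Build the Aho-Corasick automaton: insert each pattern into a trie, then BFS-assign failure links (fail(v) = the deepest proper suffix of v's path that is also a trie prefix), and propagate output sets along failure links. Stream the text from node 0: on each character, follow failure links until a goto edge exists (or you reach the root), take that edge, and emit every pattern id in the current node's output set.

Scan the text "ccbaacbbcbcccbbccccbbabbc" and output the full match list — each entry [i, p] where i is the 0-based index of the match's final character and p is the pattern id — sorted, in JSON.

Build automaton:
Trie nodes:
  0='ε' goto a→1 b→6 c→2
  1='a' goto c→22  ←P0
  2='c' goto c→3
  3='cc' goto b→4
  4='ccb' goto a→5
  5='ccba' goto ·  ←P1
  6='b' goto b→7 c→10
  7='bb' goto a→8 c→15
  8='bba' goto a→19 c→9
  9='bbac' goto ·  ←P2
  10='bc' goto c→11
  11='bcc' goto a→12
  12='bcca' goto b→13
  13='bccab' goto c→14
  14='bccabc' goto ·  ←P3
  15='bbc' goto c→16
  16='bbcc' goto c→17
  17='bbccc' goto c→18
  18='bbcccc' goto ·  ←P4
  19='bbaa' goto c→20
  20='bbaac' goto b→21
  21='bbaacb' goto ·  ←P5
  22='ac' goto ·  ←P6

Failure links (BFS by depth):
  fail(1) 'a': from fail(0)=0 chase 'a': 0 ⇒ 0;  out={0}∪out(0)={0}
  fail(2) 'c': from fail(0)=0 chase 'c': 0 ⇒ 0;  out=∅∪out(0)=∅
  fail(6) 'b': from fail(0)=0 chase 'b': 0 ⇒ 0;  out=∅∪out(0)=∅
  fail(3) 'cc': from fail(2)=0 chase 'c': 0 ⇒ 2;  out=∅∪out(2)=∅
  fail(7) 'bb': from fail(6)=0 chase 'b': 0 ⇒ 6;  out=∅∪out(6)=∅
  fail(10) 'bc': from fail(6)=0 chase 'c': 0 ⇒ 2;  out=∅∪out(2)=∅
  fail(22) 'ac': from fail(1)=0 chase 'c': 0 ⇒ 2;  out={6}∪out(2)={6}
  fail(4) 'ccb': from fail(3)=2 chase 'b': 2→0 ⇒ 6;  out=∅∪out(6)=∅
  fail(8) 'bba': from fail(7)=6 chase 'a': 6→0 ⇒ 1;  out=∅∪out(1)={0}
  fail(11) 'bcc': from fail(10)=2 chase 'c': 2 ⇒ 3;  out=∅∪out(3)=∅
  fail(15) 'bbc': from fail(7)=6 chase 'c': 6 ⇒ 10;  out=∅∪out(10)=∅
  fail(5) 'ccba': from fail(4)=6 chase 'a': 6→0 ⇒ 1;  out={1}∪out(1)={0,1}
  fail(9) 'bbac': from fail(8)=1 chase 'c': 1 ⇒ 22;  out={2}∪out(22)={2,6}
  fail(12) 'bcca': from fail(11)=3 chase 'a': 3→2→0 ⇒ 1;  out=∅∪out(1)={0}
  fail(16) 'bbcc': from fail(15)=10 chase 'c': 10 ⇒ 11;  out=∅∪out(11)=∅
  fail(19) 'bbaa': from fail(8)=1 chase 'a': 1→0 ⇒ 1;  out=∅∪out(1)={0}
  fail(13) 'bccab': from fail(12)=1 chase 'b': 1→0 ⇒ 6;  out=∅∪out(6)=∅
  fail(17) 'bbccc': from fail(16)=11 chase 'c': 11→3→2 ⇒ 3;  out=∅∪out(3)=∅
  fail(20) 'bbaac': from fail(19)=1 chase 'c': 1 ⇒ 22;  out=∅∪out(22)={6}
  fail(14) 'bccabc': from fail(13)=6 chase 'c': 6 ⇒ 10;  out={3}∪out(10)={3}
  fail(18) 'bbcccc': from fail(17)=3 chase 'c': 3→2 ⇒ 3;  out={4}∪out(3)={4}
  fail(21) 'bbaacb': from fail(20)=22 chase 'b': 22→2→0 ⇒ 6;  out={5}∪out(6)={5}

Run:
pos 0 'c': at 2
pos 1 'c': at 3
pos 2 'b': at 4
pos 3 'a': at 5  → match P0@[3:3],P1@[0:3]
pos 4 'a': at 1 (via fail)  → match P0@[4:4]
pos 5 'c': at 22  → match P6@[4:5]
pos 6 'b': at 6 (via fail)
pos 7 'b': at 7
pos 8 'c': at 15
pos 9 'b': at 6 (via fail)
pos 10 'c': at 10
pos 11 'c': at 11
pos 12 'c': at 3 (via fail)
pos 13 'b': at 4
pos 14 'b': at 7 (via fail)
pos 15 'c': at 15
pos 16 'c': at 16
pos 17 'c': at 17
pos 18 'c': at 18  → match P4@[13:18]
pos 19 'b': at 4 (via fail)
pos 20 'b': at 7 (via fail)
pos 21 'a': at 8  → match P0@[21:21]
pos 22 'b': at 6 (via fail)
pos 23 'b': at 7
pos 24 'c': at 15

All matches (sorted): [[3,0],[3,1],[4,0],[5,6],[18,4],[21,0]]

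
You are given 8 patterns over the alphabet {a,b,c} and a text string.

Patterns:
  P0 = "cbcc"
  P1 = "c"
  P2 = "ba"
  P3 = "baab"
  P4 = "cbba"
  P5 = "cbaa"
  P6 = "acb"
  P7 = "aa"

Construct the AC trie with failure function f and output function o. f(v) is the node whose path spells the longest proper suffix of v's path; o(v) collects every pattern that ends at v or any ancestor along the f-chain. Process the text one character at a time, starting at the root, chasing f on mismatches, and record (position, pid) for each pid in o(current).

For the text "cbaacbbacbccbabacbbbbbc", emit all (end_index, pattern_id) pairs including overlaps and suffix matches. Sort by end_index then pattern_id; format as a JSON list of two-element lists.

Build automaton:
Trie (insert patterns):
  0='ε' goto a→13 b→5 c→1
  1='c' goto b→2  ←P1
  2='cb' goto a→11 b→9 c→3
  3='cbc' goto c→4
  4='cbcc' goto ·  ←P0
  5='b' goto a→6
  6='ba' goto a→7  ←P2
  7='baa' goto b→8
  8='baab' goto ·  ←P3
  9='cbb' goto a→10
  10='cbba' goto ·  ←P4
  11='cba' goto a→12
  12='cbaa' goto ·  ←P5
  13='a' goto a→16 c→14
  14='ac' goto b→15
  15='acb' goto ·  ←P6
  16='aa' goto ·  ←P7

Failure links (BFS by depth):
  fail(1) 'c': from fail(0)=0 chase 'c': 0 ⇒ 0;  out={1}∪out(0)={1}
  fail(5) 'b': from fail(0)=0 chase 'b': 0 ⇒ 0;  out=∅∪out(0)=∅
  fail(13) 'a': from fail(0)=0 chase 'a': 0 ⇒ 0;  out=∅∪out(0)=∅
  fail(2) 'cb': from fail(1)=0 chase 'b': 0 ⇒ 5;  out=∅∪out(5)=∅
  fail(6) 'ba': from fail(5)=0 chase 'a': 0 ⇒ 13;  out={2}∪out(13)={2}
  fail(14) 'ac': from fail(13)=0 chase 'c': 0 ⇒ 1;  out=∅∪out(1)={1}
  fail(16) 'aa': from fail(13)=0 chase 'a': 0 ⇒ 13;  out={7}∪out(13)={7}
  fail(3) 'cbc': from fail(2)=5 chase 'c': 5→0 ⇒ 1;  out=∅∪out(1)={1}
  fail(7) 'baa': from fail(6)=13 chase 'a': 13 ⇒ 16;  out=∅∪out(16)={7}
  fail(9) 'cbb': from fail(2)=5 chase 'b': 5→0 ⇒ 5;  out=∅∪out(5)=∅
  fail(11) 'cba': from fail(2)=5 chase 'a': 5 ⇒ 6;  out=∅∪out(6)={2}
  fail(15) 'acb': from fail(14)=1 chase 'b': 1 ⇒ 2;  out={6}∪out(2)={6}
  fail(4) 'cbcc': from fail(3)=1 chase 'c': 1→0 ⇒ 1;  out={0}∪out(1)={0,1}
  fail(8) 'baab': from fail(7)=16 chase 'b': 16→13→0 ⇒ 5;  out={3}∪out(5)={3}
  fail(10) 'cbba': from fail(9)=5 chase 'a': 5 ⇒ 6;  out={4}∪out(6)={2,4}
  fail(12) 'cbaa': from fail(11)=6 chase 'a': 6 ⇒ 7;  out={5}∪out(7)={5,7}

Run:
i=0 'c': node 0→1  ** P1@[0:0]
i=1 'b': node 1→2
i=2 'a': node 2→11  ** P2@[1:2]
i=3 'a': node 11→12  ** P5@[0:3],P7@[2:3]
i=4 'c': node 12→14 (via fail)  ** P1@[4:4]
i=5 'b': node 14→15  ** P6@[3:5]
i=6 'b': node 15→9 (via fail)
i=7 'a': node 9→10  ** P2@[6:7],P4@[4:7]
i=8 'c': node 10→14 (via fail)  ** P1@[8:8]
i=9 'b': node 14→15  ** P6@[7:9]
i=10 'c': node 15→3 (via fail)  ** P1@[10:10]
i=11 'c': node 3→4  ** P0@[8:11],P1@[11:11]
i=12 'b': node 4→2 (via fail)
i=13 'a': node 2→11  ** P2@[12:13]
i=14 'b': node 11→5 (via fail)
i=15 'a': node 5→6  ** P2@[14:15]
i=16 'c': node 6→14 (via fail)  ** P1@[16:16]
i=17 'b': node 14→15  ** P6@[15:17]
i=18 'b': node 15→9 (via fail)
i=19 'b': node 9→5 (via fail)
i=20 'b': node 5→5 (via fail)
i=21 'b': node 5→5 (via fail)
i=22 'c': node 5→1 (via fail)  ** P1@[22:22]

Matches: [[0,1],[2,2],[3,5],[3,7],[4,1],[5,6],[7,2],[7,4],[8,1],[9,6],[10,1],[11,0],[11,1],[13,2],[15,2],[16,1],[17,6],[22,1]]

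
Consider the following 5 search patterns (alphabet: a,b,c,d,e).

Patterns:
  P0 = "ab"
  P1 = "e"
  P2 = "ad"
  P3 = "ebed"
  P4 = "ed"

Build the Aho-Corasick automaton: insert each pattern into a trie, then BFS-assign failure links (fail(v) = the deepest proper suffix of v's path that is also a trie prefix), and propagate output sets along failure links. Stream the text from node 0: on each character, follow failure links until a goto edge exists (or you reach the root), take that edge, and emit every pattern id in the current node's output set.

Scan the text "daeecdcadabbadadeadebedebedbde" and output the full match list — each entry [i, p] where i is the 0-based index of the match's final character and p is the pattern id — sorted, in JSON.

Build automaton:
Trie (insert patterns):
  n0 'ε': a→1 e→3
  n1 'a': b→2 d→4
  n2 'ab': ·  ←P0
  n3 'e': b→5 d→8  ←P1
  n4 'ad': ·  ←P2
  n5 'eb': e→6
  n6 'ebe': d→7
  n7 'ebed': ·  ←P3
  n8 'ed': ·  ←P4

BFS fail/out derivation:
  n1('a'): parent n0 fail=0; on 'a' 0 → fail=0;  out ∅∪∅=∅
  n3('e'): parent n0 fail=0; on 'e' 0 → fail=0;  out {1}∪∅={1}
  n2('ab'): parent n1 fail=0; on 'b' 0 → fail=0;  out {0}∪∅={0}
  n4('ad'): parent n1 fail=0; on 'd' 0 → fail=0;  out {2}∪∅={2}
  n5('eb'): parent n3 fail=0; on 'b' 0 → fail=0;  out ∅∪∅=∅
  n8('ed'): parent n3 fail=0; on 'd' 0 → fail=0;  out {4}∪∅={4}
  n6('ebe'): parent n5 fail=0; on 'e' 0 → fail=3;  out ∅∪{1}={1}
  n7('ebed'): parent n6 fail=3; on 'd' 3 → fail=8;  out {3}∪{4}={3,4}

Scan:
[0] read 'd'  n0⇒n0
[1] read 'a'  n0⇒n1
[2] read 'e'  n1⇒n3 ·f  → match P1@[2:2]
[3] read 'e'  n3⇒n3 ·f  → match P1@[3:3]
[4] read 'c'  n3⇒n0 ·f
[5] read 'd'  n0⇒n0
[6] read 'c'  n0⇒n0
[7] read 'a'  n0⇒n1
[8] read 'd'  n1⇒n4  → match P2@[7:8]
[9] read 'a'  n4⇒n1 ·f
[10] read 'b'  n1⇒n2  → match P0@[9:10]
[11] read 'b'  n2⇒n0 ·f
[12] read 'a'  n0⇒n1
[13] read 'd'  n1⇒n4  → match P2@[12:13]
[14] read 'a'  n4⇒n1 ·f
[15] read 'd'  n1⇒n4  → match P2@[14:15]
[16] read 'e'  n4⇒n3 ·f  → match P1@[16:16]
[17] read 'a'  n3⇒n1 ·f
[18] read 'd'  n1⇒n4  → match P2@[17:18]
[19] read 'e'  n4⇒n3 ·f  → match P1@[19:19]
[20] read 'b'  n3⇒n5
[21] read 'e'  n5⇒n6  → match P1@[21:21]
[22] read 'd'  n6⇒n7  → match P3@[19:22],P4@[21:22]
[23] read 'e'  n7⇒n3 ·f  → match P1@[23:23]
[24] read 'b'  n3⇒n5
[25] read 'e'  n5⇒n6  → match P1@[25:25]
[26] read 'd'  n6⇒n7  → match P3@[23:26],P4@[25:26]
[27] read 'b'  n7⇒n0 ·f
[28] read 'd'  n0⇒n0
[29] read 'e'  n0⇒n3  → match P1@[29:29]

Result: [[2,1],[3,1],[8,2],[10,0],[13,2],[15,2],[16,1],[18,2],[19,1],[21,1],[22,3],[22,4],[23,1],[25,1],[26,3],[26,4],[29,1]]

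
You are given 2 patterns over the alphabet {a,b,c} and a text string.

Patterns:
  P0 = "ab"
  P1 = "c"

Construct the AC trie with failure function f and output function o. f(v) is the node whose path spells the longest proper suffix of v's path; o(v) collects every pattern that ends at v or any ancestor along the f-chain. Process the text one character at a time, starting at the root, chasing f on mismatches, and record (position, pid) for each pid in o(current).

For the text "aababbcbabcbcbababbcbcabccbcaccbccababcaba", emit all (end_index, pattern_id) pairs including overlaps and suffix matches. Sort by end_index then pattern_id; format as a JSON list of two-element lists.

Build:
Trie nodes:
  0='ε' goto a→1 c→3
  1='a' goto b→2
  2='ab' goto ·  [P0 ends]
  3='c' goto ·  [P1 ends]

BFS fail/out derivation:
  n1('a'): parent n0 fail=0; on 'a' 0 → fail=0;  out ∅∪∅=∅
  n3('c'): parent n0 fail=0; on 'c' 0 → fail=0;  out {1}∪∅={1}
  n2('ab'): parent n1 fail=0; on 'b' 0 → fail=0;  out {0}∪∅={0}

Scan:
[0] read 'a'  n0⇒n1
[1] read 'a'  n1⇒n1 ·f
[2] read 'b'  n1⇒n2  ** P0@[1:2]
[3] read 'a'  n2⇒n1 ·f
[4] read 'b'  n1⇒n2  ** P0@[3:4]
[5] read 'b'  n2⇒n0 ·f
[6] read 'c'  n0⇒n3  ** P1@[6:6]
[7] read 'b'  n3⇒n0 ·f
[8] read 'a'  n0⇒n1
[9] read 'b'  n1⇒n2  ** P0@[8:9]
[10] read 'c'  n2⇒n3 ·f  ** P1@[10:10]
[11] read 'b'  n3⇒n0 ·f
[12] read 'c'  n0⇒n3  ** P1@[12:12]
[13] read 'b'  n3⇒n0 ·f
[14] read 'a'  n0⇒n1
[15] read 'b'  n1⇒n2  ** P0@[14:15]
[16] read 'a'  n2⇒n1 ·f
[17] read 'b'  n1⇒n2  ** P0@[16:17]
[18] read 'b'  n2⇒n0 ·f
[19] read 'c'  n0⇒n3  ** P1@[19:19]
[20] read 'b'  n3⇒n0 ·f
[21] read 'c'  n0⇒n3  ** P1@[21:21]
[22] read 'a'  n3⇒n1 ·f
[23] read 'b'  n1⇒n2  ** P0@[22:23]
[24] read 'c'  n2⇒n3 ·f  ** P1@[24:24]
[25] read 'c'  n3⇒n3 ·f  ** P1@[25:25]
[26] read 'b'  n3⇒n0 ·f
[27] read 'c'  n0⇒n3  ** P1@[27:27]
[28] read 'a'  n3⇒n1 ·f
[29] read 'c'  n1⇒n3 ·f  ** P1@[29:29]
[30] read 'c'  n3⇒n3 ·f  ** P1@[30:30]
[31] read 'b'  n3⇒n0 ·f
[32] read 'c'  n0⇒n3  ** P1@[32:32]
[33] read 'c'  n3⇒n3 ·f  ** P1@[33:33]
[34] read 'a'  n3⇒n1 ·f
[35] read 'b'  n1⇒n2  ** P0@[34:35]
[36] read 'a'  n2⇒n1 ·f
[37] read 'b'  n1⇒n2  ** P0@[36:37]
[38] read 'c'  n2⇒n3 ·f  ** P1@[38:38]
[39] read 'a'  n3⇒n1 ·f
[40] read 'b'  n1⇒n2  ** P0@[39:40]
[41] read 'a'  n2⇒n1 ·f

Result: [[2,0],[4,0],[6,1],[9,0],[10,1],[12,1],[15,0],[17,0],[19,1],[21,1],[23,0],[24,1],[25,1],[27,1],[29,1],[30,1],[32,1],[33,1],[35,0],[37,0],[38,1],[40,0]]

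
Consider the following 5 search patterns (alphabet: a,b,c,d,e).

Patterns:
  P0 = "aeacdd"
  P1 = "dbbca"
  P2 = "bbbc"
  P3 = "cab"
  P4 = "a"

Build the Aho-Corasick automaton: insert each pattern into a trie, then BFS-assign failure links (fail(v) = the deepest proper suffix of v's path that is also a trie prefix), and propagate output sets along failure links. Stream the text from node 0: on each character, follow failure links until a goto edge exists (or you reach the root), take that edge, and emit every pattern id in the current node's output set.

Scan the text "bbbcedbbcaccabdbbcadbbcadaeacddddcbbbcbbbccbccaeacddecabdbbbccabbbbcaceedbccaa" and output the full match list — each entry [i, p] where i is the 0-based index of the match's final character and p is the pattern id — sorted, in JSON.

Construct AC machine:
Trie (insert patterns):
  0='ε' goto a→1 b→12 c→16 d→7
  1='a' goto e→2  [P4 ends]
  2='ae' goto a→3
  3='aea' goto c→4
  4='aeac' goto d→5
  5='aeacd' goto d→6
  6='aeacdd' goto ·  [P0 ends]
  7='d' goto b→8
  8='db' goto b→9
  9='dbb' goto c→10
  10='dbbc' goto a→11
  11='dbbca' goto ·  [P1 ends]
  12='b' goto b→13
  13='bb' goto b→14
  14='bbb' goto c→15
  15='bbbc' goto ·  [P2 ends]
  16='c' goto a→17
  17='ca' goto b→18
  18='cab' goto ·  [P3 ends]

Failure links (BFS by depth):
  fail(1) 'a': from fail(0)=0 chase 'a': 0 ⇒ 0;  out={4}∪out(0)={4}
  fail(7) 'd': from fail(0)=0 chase 'd': 0 ⇒ 0;  out=∅∪out(0)=∅
  fail(12) 'b': from fail(0)=0 chase 'b': 0 ⇒ 0;  out=∅∪out(0)=∅
  fail(16) 'c': from fail(0)=0 chase 'c': 0 ⇒ 0;  out=∅∪out(0)=∅
  fail(2) 'ae': from fail(1)=0 chase 'e': 0 ⇒ 0;  out=∅∪out(0)=∅
  fail(8) 'db': from fail(7)=0 chase 'b': 0 ⇒ 12;  out=∅∪out(12)=∅
  fail(13) 'bb': from fail(12)=0 chase 'b': 0 ⇒ 12;  out=∅∪out(12)=∅
  fail(17) 'ca': from fail(16)=0 chase 'a': 0 ⇒ 1;  out=∅∪out(1)={4}
  fail(3) 'aea': from fail(2)=0 chase 'a': 0 ⇒ 1;  out=∅∪out(1)={4}
  fail(9) 'dbb': from fail(8)=12 chase 'b': 12 ⇒ 13;  out=∅∪out(13)=∅
  fail(14) 'bbb': from fail(13)=12 chase 'b': 12 ⇒ 13;  out=∅∪out(13)=∅
  fail(18) 'cab': from fail(17)=1 chase 'b': 1→0 ⇒ 12;  out={3}∪out(12)={3}
  fail(4) 'aeac': from fail(3)=1 chase 'c': 1→0 ⇒ 16;  out=∅∪out(16)=∅
  fail(10) 'dbbc': from fail(9)=13 chase 'c': 13→12→0 ⇒ 16;  out=∅∪out(16)=∅
  fail(15) 'bbbc': from fail(14)=13 chase 'c': 13→12→0 ⇒ 16;  out={2}∪out(16)={2}
  fail(5) 'aeacd': from fail(4)=16 chase 'd': 16→0 ⇒ 7;  out=∅∪out(7)=∅
  fail(11) 'dbbca': from fail(10)=16 chase 'a': 16 ⇒ 17;  out={1}∪out(17)={1,4}
  fail(6) 'aeacdd': from fail(5)=7 chase 'd': 7→0 ⇒ 7;  out={0}∪out(7)={0}

Run:
i=0 'b': node 0→12
i=1 'b': node 12→13
i=2 'b': node 13→14
i=3 'c': node 14→15  → match P2@[0:3]
i=4 'e': node 15→0 ·f
i=5 'd': node 0→7
i=6 'b': node 7→8
i=7 'b': node 8→9
i=8 'c': node 9→10
i=9 'a': node 10→11  → match P1@[5:9],P4@[9:9]
i=10 'c': node 11→16 ·f
i=11 'c': node 16→16 ·f
i=12 'a': node 16→17  → match P4@[12:12]
i=13 'b': node 17→18  → match P3@[11:13]
i=14 'd': node 18→7 ·f
i=15 'b': node 7→8
i=16 'b': node 8→9
i=17 'c': node 9→10
i=18 'a': node 10→11  → match P1@[14:18],P4@[18:18]
i=19 'd': node 11→7 ·f
i=20 'b': node 7→8
i=21 'b': node 8→9
i=22 'c': node 9→10
i=23 'a': node 10→11  → match P1@[19:23],P4@[23:23]
i=24 'd': node 11→7 ·f
i=25 'a': node 7→1 ·f  → match P4@[25:25]
i=26 'e': node 1→2
i=27 'a': node 2→3  → match P4@[27:27]
i=28 'c': node 3→4
i=29 'd': node 4→5
i=30 'd': node 5→6  → match P0@[25:30]
i=31 'd': node 6→7 ·f
i=32 'd': node 7→7 ·f
i=33 'c': node 7→16 ·f
i=34 'b': node 16→12 ·f
i=35 'b': node 12→13
i=36 'b': node 13→14
i=37 'c': node 14→15  → match P2@[34:37]
i=38 'b': node 15→12 ·f
i=39 'b': node 12→13
i=40 'b': node 13→14
i=41 'c': node 14→15  → match P2@[38:41]
i=42 'c': node 15→16 ·f
i=43 'b': node 16→12 ·f
i=44 'c': node 12→16 ·f
i=45 'c': node 16→16 ·f
i=46 'a': node 16→17  → match P4@[46:46]
i=47 'e': node 17→2 ·f
i=48 'a': node 2→3  → match P4@[48:48]
i=49 'c': node 3→4
i=50 'd': node 4→5
i=51 'd': node 5→6  → match P0@[46:51]
i=52 'e': node 6→0 ·f
i=53 'c': node 0→16
i=54 'a': node 16→17  → match P4@[54:54]
i=55 'b': node 17→18  → match P3@[53:55]
i=56 'd': node 18→7 ·f
i=57 'b': node 7→8
i=58 'b': node 8→9
i=59 'b': node 9→14 ·f
i=60 'c': node 14→15  → match P2@[57:60]
i=61 'c': node 15→16 ·f
i=62 'a': node 16→17  → match P4@[62:62]
i=63 'b': node 17→18  → match P3@[61:63]
i=64 'b': node 18→13 ·f
i=65 'b': node 13→14
i=66 'b': node 14→14 ·f
i=67 'c': node 14→15  → match P2@[64:67]
i=68 'a': node 15→17 ·f  → match P4@[68:68]
i=69 'c': node 17→16 ·f
i=70 'e': node 16→0 ·f
i=71 'e': node 0→0
i=72 'd': node 0→7
i=73 'b': node 7→8
i=74 'c': node 8→16 ·f
i=75 'c': node 16→16 ·f
i=76 'a': node 16→17  → match P4@[76:76]
i=77 'a': node 17→1 ·f  → match P4@[77:77]

All matches (sorted): [[3,2],[9,1],[9,4],[12,4],[13,3],[18,1],[18,4],[23,1],[23,4],[25,4],[27,4],[30,0],[37,2],[41,2],[46,4],[48,4],[51,0],[54,4],[55,3],[60,2],[62,4],[63,3],[67,2],[68,4],[76,4],[77,4]]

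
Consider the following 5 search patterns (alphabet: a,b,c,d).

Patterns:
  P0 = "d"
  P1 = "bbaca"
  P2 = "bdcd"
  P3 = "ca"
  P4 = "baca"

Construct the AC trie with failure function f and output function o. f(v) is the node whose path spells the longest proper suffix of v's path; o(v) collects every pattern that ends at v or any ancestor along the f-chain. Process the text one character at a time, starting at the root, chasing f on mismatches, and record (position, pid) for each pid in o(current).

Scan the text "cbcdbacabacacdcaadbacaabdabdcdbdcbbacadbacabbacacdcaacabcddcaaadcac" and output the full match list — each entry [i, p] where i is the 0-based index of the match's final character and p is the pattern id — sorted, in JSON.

Construct AC machine:
Trie nodes:
  0='ε' goto b→2 c→10 d→1
  1='d' goto ·  ←P0
  2='b' goto a→12 b→3 d→7
  3='bb' goto a→4
  4='bba' goto c→5
  5='bbac' goto a→6
  6='bbaca' goto ·  ←P1
  7='bd' goto c→8
  8='bdc' goto d→9
  9='bdcd' goto ·  ←P2
  10='c' goto a→11
  11='ca' goto ·  ←P3
  12='ba' goto c→13
  13='bac' goto a→14
  14='baca' goto ·  ←P4

Failure links (BFS by depth):
  n1('d'): parent n0 fail=0; on 'd' 0 → fail=0;  out {0}∪∅={0}
  n2('b'): parent n0 fail=0; on 'b' 0 → fail=0;  out ∅∪∅=∅
  n10('c'): parent n0 fail=0; on 'c' 0 → fail=0;  out ∅∪∅=∅
  n3('bb'): parent n2 fail=0; on 'b' 0 → fail=2;  out ∅∪∅=∅
  n7('bd'): parent n2 fail=0; on 'd' 0 → fail=1;  out ∅∪{0}={0}
  n11('ca'): parent n10 fail=0; on 'a' 0 → fail=0;  out {3}∪∅={3}
  n12('ba'): parent n2 fail=0; on 'a' 0 → fail=0;  out ∅∪∅=∅
  n4('bba'): parent n3 fail=2; on 'a' 2 → fail=12;  out ∅∪∅=∅
  n8('bdc'): parent n7 fail=1; on 'c' 1→0 → fail=10;  out ∅∪∅=∅
  n13('bac'): parent n12 fail=0; on 'c' 0 → fail=10;  out ∅∪∅=∅
  n5('bbac'): parent n4 fail=12; on 'c' 12 → fail=13;  out ∅∪∅=∅
  n9('bdcd'): parent n8 fail=10; on 'd' 10→0 → fail=1;  out {2}∪{0}={0,2}
  n14('baca'): parent n13 fail=10; on 'a' 10 → fail=11;  out {4}∪{3}={3,4}
  n6('bbaca'): parent n5 fail=13; on 'a' 13 → fail=14;  out {1}∪{3,4}={1,3,4}

Scan:
i=0 'c': node 0→10
i=1 'b': node 10→2 ·f
i=2 'c': node 2→10 ·f
i=3 'd': node 10→1 ·f  emit P0@[3:3]
i=4 'b': node 1→2 ·f
i=5 'a': node 2→12
i=6 'c': node 12→13
i=7 'a': node 13→14  emit P3@[6:7],P4@[4:7]
i=8 'b': node 14→2 ·f
i=9 'a': node 2→12
i=10 'c': node 12→13
i=11 'a': node 13→14  emit P3@[10:11],P4@[8:11]
i=12 'c': node 14→10 ·f
i=13 'd': node 10→1 ·f  emit P0@[13:13]
i=14 'c': node 1→10 ·f
i=15 'a': node 10→11  emit P3@[14:15]
i=16 'a': node 11→0 ·f
i=17 'd': node 0→1  emit P0@[17:17]
i=18 'b': node 1→2 ·f
i=19 'a': node 2→12
i=20 'c': node 12→13
i=21 'a': node 13→14  emit P3@[20:21],P4@[18:21]
i=22 'a': node 14→0 ·f
i=23 'b': node 0→2
i=24 'd': node 2→7  emit P0@[24:24]
i=25 'a': node 7→0 ·f
i=26 'b': node 0→2
i=27 'd': node 2→7  emit P0@[27:27]
i=28 'c': node 7→8
i=29 'd': node 8→9  emit P0@[29:29],P2@[26:29]
i=30 'b': node 9→2 ·f
i=31 'd': node 2→7  emit P0@[31:31]
i=32 'c': node 7→8
i=33 'b': node 8→2 ·f
i=34 'b': node 2→3
i=35 'a': node 3→4
i=36 'c': node 4→5
i=37 'a': node 5→6  emit P1@[33:37],P3@[36:37],P4@[34:37]
i=38 'd': node 6→1 ·f  emit P0@[38:38]
i=39 'b': node 1→2 ·f
i=40 'a': node 2→12
i=41 'c': node 12→13
i=42 'a': node 13→14  emit P3@[41:42],P4@[39:42]
i=43 'b': node 14→2 ·f
i=44 'b': node 2→3
i=45 'a': node 3→4
i=46 'c': node 4→5
i=47 'a': node 5→6  emit P1@[43:47],P3@[46:47],P4@[44:47]
i=48 'c': node 6→10 ·f
i=49 'd': node 10→1 ·f  emit P0@[49:49]
i=50 'c': node 1→10 ·f
i=51 'a': node 10→11  emit P3@[50:51]
i=52 'a': node 11→0 ·f
i=53 'c': node 0→10
i=54 'a': node 10→11  emit P3@[53:54]
i=55 'b': node 11→2 ·f
i=56 'c': node 2→10 ·f
i=57 'd': node 10→1 ·f  emit P0@[57:57]
i=58 'd': node 1→1 ·f  emit P0@[58:58]
i=59 'c': node 1→10 ·f
i=60 'a': node 10→11  emit P3@[59:60]
i=61 'a': node 11→0 ·f
i=62 'a': node 0→0
i=63 'd': node 0→1  emit P0@[63:63]
i=64 'c': node 1→10 ·f
i=65 'a': node 10→11  emit P3@[64:65]
i=66 'c': node 11→10 ·f

Result: [[3,0],[7,3],[7,4],[11,3],[11,4],[13,0],[15,3],[17,0],[21,3],[21,4],[24,0],[27,0],[29,0],[29,2],[31,0],[37,1],[37,3],[37,4],[38,0],[42,3],[42,4],[47,1],[47,3],[47,4],[49,0],[51,3],[54,3],[57,0],[58,0],[60,3],[63,0],[65,3]]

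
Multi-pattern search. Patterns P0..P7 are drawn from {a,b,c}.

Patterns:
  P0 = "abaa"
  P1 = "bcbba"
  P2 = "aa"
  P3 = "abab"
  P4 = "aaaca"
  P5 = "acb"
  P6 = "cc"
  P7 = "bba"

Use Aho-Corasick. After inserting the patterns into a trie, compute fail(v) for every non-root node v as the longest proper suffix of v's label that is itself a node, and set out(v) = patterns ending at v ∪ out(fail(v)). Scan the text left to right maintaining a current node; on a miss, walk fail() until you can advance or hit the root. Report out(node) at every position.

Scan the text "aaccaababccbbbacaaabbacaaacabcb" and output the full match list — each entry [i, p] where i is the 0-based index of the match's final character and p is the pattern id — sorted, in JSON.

Build:
Trie nodes:
  n0 'ε': a→1 b→5 c→17
  n1 'a': a→10 b→2 c→15
  n2 'ab': a→3
  n3 'aba': a→4 b→11
  n4 'abaa': ·  ←P0
  n5 'b': b→19 c→6
  n6 'bc': b→7
  n7 'bcb': b→8
  n8 'bcbb': a→9
  n9 'bcbba': ·  ←P1
  n10 'aa': a→12  ←P2
  n11 'abab': ·  ←P3
  n12 'aaa': c→13
  n13 'aaac': a→14
  n14 'aaaca': ·  ←P4
  n15 'ac': b→16
  n16 'acb': ·  ←P5
  n17 'c': c→18
  n18 'cc': ·  ←P6
  n19 'bb': a→20
  n20 'bba': ·  ←P7

Failure links (BFS by depth):
  fail(1) 'a': from fail(0)=0 chase 'a': 0 ⇒ 0;  out=∅∪out(0)=∅
  fail(5) 'b': from fail(0)=0 chase 'b': 0 ⇒ 0;  out=∅∪out(0)=∅
  fail(17) 'c': from fail(0)=0 chase 'c': 0 ⇒ 0;  out=∅∪out(0)=∅
  fail(2) 'ab': from fail(1)=0 chase 'b': 0 ⇒ 5;  out=∅∪out(5)=∅
  fail(6) 'bc': from fail(5)=0 chase 'c': 0 ⇒ 17;  out=∅∪out(17)=∅
  fail(10) 'aa': from fail(1)=0 chase 'a': 0 ⇒ 1;  out={2}∪out(1)={2}
  fail(15) 'ac': from fail(1)=0 chase 'c': 0 ⇒ 17;  out=∅∪out(17)=∅
  fail(18) 'cc': from fail(17)=0 chase 'c': 0 ⇒ 17;  out={6}∪out(17)={6}
  fail(19) 'bb': from fail(5)=0 chase 'b': 0 ⇒ 5;  out=∅∪out(5)=∅
  fail(3) 'aba': from fail(2)=5 chase 'a': 5→0 ⇒ 1;  out=∅∪out(1)=∅
  fail(7) 'bcb': from fail(6)=17 chase 'b': 17→0 ⇒ 5;  out=∅∪out(5)=∅
  fail(12) 'aaa': from fail(10)=1 chase 'a': 1 ⇒ 10;  out=∅∪out(10)={2}
  fail(16) 'acb': from fail(15)=17 chase 'b': 17→0 ⇒ 5;  out={5}∪out(5)={5}
  fail(20) 'bba': from fail(19)=5 chase 'a': 5→0 ⇒ 1;  out={7}∪out(1)={7}
  fail(4) 'abaa': from fail(3)=1 chase 'a': 1 ⇒ 10;  out={0}∪out(10)={0,2}
  fail(8) 'bcbb': from fail(7)=5 chase 'b': 5 ⇒ 19;  out=∅∪out(19)=∅
  fail(11) 'abab': from fail(3)=1 chase 'b': 1 ⇒ 2;  out={3}∪out(2)={3}
  fail(13) 'aaac': from fail(12)=10 chase 'c': 10→1 ⇒ 15;  out=∅∪out(15)=∅
  fail(9) 'bcbba': from fail(8)=19 chase 'a': 19 ⇒ 20;  out={1}∪out(20)={1,7}
  fail(14) 'aaaca': from fail(13)=15 chase 'a': 15→17→0 ⇒ 1;  out={4}∪out(1)={4}

Run:
pos 0 'a': at 1
pos 1 'a': at 10  emit P2@[0:1]
pos 2 'c': at 15 (via fail)
pos 3 'c': at 18 (via fail)  emit P6@[2:3]
pos 4 'a': at 1 (via fail)
pos 5 'a': at 10  emit P2@[4:5]
pos 6 'b': at 2 (via fail)
pos 7 'a': at 3
pos 8 'b': at 11  emit P3@[5:8]
pos 9 'c': at 6 (via fail)
pos 10 'c': at 18 (via fail)  emit P6@[9:10]
pos 11 'b': at 5 (via fail)
pos 12 'b': at 19
pos 13 'b': at 19 (via fail)
pos 14 'a': at 20  emit P7@[12:14]
pos 15 'c': at 15 (via fail)
pos 16 'a': at 1 (via fail)
pos 17 'a': at 10  emit P2@[16:17]
pos 18 'a': at 12  emit P2@[17:18]
pos 19 'b': at 2 (via fail)
pos 20 'b': at 19 (via fail)
pos 21 'a': at 20  emit P7@[19:21]
pos 22 'c': at 15 (via fail)
pos 23 'a': at 1 (via fail)
pos 24 'a': at 10  emit P2@[23:24]
pos 25 'a': at 12  emit P2@[24:25]
pos 26 'c': at 13
pos 27 'a': at 14  emit P4@[23:27]
pos 28 'b': at 2 (via fail)
pos 29 'c': at 6 (via fail)
pos 30 'b': at 7

All matches (sorted): [[1,2],[3,6],[5,2],[8,3],[10,6],[14,7],[17,2],[18,2],[21,7],[24,2],[25,2],[27,4]]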